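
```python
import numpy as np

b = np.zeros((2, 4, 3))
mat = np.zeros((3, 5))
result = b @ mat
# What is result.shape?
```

(2, 4, 5)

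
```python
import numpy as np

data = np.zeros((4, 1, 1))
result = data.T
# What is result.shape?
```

(1, 1, 4)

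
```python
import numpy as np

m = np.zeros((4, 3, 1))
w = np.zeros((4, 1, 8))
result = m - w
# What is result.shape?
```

(4, 3, 8)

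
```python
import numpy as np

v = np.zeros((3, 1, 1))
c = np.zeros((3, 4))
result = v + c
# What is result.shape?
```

(3, 3, 4)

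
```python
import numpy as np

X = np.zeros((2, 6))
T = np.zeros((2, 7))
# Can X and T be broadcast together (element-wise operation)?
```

No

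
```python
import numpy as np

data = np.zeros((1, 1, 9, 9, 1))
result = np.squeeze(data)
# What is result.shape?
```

(9, 9)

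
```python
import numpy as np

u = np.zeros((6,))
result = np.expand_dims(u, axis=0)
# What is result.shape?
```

(1, 6)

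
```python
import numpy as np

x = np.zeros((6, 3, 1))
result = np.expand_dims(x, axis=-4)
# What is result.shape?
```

(1, 6, 3, 1)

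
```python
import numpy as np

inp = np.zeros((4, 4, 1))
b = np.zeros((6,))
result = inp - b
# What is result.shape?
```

(4, 4, 6)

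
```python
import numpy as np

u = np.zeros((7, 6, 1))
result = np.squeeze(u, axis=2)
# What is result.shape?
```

(7, 6)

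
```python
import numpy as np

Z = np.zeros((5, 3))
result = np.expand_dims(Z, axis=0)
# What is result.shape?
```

(1, 5, 3)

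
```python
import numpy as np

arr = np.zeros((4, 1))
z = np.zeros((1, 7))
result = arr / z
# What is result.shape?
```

(4, 7)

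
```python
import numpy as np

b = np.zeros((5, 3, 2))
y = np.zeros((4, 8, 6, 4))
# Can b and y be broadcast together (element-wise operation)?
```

No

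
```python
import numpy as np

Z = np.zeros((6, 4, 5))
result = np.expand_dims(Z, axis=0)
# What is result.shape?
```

(1, 6, 4, 5)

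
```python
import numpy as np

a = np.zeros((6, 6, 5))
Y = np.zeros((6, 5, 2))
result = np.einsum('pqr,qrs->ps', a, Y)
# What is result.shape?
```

(6, 2)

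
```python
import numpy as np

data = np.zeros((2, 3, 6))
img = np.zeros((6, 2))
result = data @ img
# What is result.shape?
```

(2, 3, 2)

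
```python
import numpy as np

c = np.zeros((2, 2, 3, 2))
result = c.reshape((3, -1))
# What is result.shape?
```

(3, 8)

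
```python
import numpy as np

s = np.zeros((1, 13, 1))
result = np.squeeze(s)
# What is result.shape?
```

(13,)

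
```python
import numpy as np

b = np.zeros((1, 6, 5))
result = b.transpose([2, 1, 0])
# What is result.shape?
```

(5, 6, 1)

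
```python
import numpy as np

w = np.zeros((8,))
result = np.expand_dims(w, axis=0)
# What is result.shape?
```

(1, 8)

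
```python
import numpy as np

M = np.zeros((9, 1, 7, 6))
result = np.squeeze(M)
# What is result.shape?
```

(9, 7, 6)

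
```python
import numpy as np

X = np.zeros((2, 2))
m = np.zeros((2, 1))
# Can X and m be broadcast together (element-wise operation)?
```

Yes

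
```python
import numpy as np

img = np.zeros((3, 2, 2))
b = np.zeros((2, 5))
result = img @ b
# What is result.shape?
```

(3, 2, 5)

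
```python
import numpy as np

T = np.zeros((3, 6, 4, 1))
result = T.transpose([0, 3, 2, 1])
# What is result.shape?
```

(3, 1, 4, 6)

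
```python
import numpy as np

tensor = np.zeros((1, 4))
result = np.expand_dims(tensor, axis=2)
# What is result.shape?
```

(1, 4, 1)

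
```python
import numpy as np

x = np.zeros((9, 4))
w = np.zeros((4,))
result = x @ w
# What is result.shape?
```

(9,)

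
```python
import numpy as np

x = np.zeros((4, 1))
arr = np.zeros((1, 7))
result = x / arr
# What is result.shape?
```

(4, 7)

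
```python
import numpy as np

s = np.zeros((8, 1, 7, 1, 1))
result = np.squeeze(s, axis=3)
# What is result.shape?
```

(8, 1, 7, 1)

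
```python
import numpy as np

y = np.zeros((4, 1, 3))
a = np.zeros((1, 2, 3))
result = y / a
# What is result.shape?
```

(4, 2, 3)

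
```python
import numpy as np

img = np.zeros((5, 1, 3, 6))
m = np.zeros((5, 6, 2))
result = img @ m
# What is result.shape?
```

(5, 5, 3, 2)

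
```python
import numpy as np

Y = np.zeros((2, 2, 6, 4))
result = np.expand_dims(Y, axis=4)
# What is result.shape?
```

(2, 2, 6, 4, 1)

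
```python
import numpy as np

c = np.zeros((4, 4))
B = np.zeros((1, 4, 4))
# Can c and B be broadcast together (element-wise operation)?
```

Yes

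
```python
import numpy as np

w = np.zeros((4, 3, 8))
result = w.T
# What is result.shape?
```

(8, 3, 4)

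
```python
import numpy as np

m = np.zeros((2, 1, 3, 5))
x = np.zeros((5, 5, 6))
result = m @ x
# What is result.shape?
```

(2, 5, 3, 6)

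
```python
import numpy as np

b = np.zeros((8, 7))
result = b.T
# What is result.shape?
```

(7, 8)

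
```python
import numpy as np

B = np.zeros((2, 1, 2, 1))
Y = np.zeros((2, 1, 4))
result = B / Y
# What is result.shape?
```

(2, 2, 2, 4)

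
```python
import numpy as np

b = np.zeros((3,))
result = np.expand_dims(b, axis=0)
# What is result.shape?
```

(1, 3)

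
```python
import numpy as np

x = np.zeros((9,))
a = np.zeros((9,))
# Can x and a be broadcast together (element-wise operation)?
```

Yes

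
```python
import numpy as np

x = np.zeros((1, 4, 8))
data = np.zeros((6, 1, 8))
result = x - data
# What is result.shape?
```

(6, 4, 8)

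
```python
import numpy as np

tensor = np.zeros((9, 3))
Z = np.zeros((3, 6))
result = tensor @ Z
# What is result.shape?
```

(9, 6)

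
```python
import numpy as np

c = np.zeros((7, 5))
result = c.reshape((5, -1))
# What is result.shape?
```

(5, 7)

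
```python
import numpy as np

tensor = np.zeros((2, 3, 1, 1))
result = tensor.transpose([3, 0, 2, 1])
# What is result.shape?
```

(1, 2, 1, 3)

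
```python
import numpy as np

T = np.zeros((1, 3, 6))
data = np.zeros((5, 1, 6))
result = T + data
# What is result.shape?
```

(5, 3, 6)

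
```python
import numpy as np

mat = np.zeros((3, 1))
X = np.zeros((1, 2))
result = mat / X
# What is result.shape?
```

(3, 2)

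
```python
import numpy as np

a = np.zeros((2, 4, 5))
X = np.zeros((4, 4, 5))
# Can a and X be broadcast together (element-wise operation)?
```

No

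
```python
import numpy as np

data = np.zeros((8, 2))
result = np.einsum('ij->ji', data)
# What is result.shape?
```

(2, 8)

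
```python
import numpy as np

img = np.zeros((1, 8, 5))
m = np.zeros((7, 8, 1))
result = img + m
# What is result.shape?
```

(7, 8, 5)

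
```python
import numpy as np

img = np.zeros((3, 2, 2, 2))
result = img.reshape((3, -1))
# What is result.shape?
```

(3, 8)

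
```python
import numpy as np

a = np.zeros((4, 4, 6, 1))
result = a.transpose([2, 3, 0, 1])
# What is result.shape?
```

(6, 1, 4, 4)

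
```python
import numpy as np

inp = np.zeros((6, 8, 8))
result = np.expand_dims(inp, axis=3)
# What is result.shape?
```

(6, 8, 8, 1)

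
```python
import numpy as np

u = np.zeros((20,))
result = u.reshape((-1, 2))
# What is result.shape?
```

(10, 2)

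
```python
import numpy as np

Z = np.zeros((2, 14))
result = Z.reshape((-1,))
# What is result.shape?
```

(28,)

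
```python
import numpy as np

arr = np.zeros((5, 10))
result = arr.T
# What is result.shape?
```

(10, 5)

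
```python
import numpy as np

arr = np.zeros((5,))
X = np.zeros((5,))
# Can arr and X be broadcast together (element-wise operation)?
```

Yes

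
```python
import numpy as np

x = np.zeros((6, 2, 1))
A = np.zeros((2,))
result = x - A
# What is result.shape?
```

(6, 2, 2)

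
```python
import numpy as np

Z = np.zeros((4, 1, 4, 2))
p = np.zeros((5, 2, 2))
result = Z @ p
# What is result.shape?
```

(4, 5, 4, 2)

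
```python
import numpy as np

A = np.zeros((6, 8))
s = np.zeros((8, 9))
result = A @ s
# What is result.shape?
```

(6, 9)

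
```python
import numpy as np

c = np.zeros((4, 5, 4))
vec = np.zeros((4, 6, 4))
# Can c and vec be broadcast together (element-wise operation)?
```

No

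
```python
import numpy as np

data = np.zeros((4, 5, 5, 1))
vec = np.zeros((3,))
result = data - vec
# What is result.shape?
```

(4, 5, 5, 3)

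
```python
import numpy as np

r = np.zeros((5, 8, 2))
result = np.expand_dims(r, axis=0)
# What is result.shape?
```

(1, 5, 8, 2)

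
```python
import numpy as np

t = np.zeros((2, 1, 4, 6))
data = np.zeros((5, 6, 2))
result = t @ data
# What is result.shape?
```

(2, 5, 4, 2)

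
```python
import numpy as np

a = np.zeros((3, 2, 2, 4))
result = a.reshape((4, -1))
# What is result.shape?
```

(4, 12)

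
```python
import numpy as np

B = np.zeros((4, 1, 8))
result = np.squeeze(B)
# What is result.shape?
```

(4, 8)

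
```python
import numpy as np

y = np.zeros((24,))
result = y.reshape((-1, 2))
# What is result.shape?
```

(12, 2)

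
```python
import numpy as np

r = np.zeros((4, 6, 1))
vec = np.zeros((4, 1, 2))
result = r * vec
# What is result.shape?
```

(4, 6, 2)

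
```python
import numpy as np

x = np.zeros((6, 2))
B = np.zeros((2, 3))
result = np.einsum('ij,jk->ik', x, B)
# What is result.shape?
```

(6, 3)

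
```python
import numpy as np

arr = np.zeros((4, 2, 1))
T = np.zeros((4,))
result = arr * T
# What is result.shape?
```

(4, 2, 4)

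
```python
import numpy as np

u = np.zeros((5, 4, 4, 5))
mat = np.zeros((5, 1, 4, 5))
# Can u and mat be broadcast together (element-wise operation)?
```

Yes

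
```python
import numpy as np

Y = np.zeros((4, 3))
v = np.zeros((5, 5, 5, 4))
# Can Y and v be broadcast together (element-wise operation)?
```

No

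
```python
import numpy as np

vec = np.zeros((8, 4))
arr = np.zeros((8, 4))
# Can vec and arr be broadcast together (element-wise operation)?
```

Yes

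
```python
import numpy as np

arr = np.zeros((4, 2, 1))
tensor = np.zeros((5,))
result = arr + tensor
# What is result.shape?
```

(4, 2, 5)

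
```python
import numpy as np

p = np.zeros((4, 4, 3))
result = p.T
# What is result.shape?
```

(3, 4, 4)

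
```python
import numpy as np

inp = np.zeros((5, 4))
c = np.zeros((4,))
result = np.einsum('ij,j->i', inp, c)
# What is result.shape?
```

(5,)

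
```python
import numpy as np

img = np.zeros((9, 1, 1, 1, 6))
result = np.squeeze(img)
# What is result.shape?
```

(9, 6)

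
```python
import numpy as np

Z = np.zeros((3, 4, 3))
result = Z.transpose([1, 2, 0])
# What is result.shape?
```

(4, 3, 3)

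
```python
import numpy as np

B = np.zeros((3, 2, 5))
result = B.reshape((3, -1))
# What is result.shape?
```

(3, 10)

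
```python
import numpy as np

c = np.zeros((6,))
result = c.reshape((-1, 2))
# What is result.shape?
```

(3, 2)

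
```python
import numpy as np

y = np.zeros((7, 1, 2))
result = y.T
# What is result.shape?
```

(2, 1, 7)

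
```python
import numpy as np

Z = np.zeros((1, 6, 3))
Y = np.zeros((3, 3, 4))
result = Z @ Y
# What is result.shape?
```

(3, 6, 4)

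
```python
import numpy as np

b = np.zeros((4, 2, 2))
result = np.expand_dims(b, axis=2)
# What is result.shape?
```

(4, 2, 1, 2)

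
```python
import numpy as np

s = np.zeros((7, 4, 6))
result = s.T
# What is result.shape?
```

(6, 4, 7)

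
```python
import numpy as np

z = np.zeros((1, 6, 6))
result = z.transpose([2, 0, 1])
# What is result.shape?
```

(6, 1, 6)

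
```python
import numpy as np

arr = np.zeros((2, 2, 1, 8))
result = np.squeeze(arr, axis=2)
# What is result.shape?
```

(2, 2, 8)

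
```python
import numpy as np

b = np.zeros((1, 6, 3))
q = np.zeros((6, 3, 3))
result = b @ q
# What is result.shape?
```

(6, 6, 3)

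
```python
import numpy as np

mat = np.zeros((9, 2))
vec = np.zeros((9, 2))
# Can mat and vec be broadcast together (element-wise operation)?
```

Yes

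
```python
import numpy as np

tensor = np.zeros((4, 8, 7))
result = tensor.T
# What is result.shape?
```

(7, 8, 4)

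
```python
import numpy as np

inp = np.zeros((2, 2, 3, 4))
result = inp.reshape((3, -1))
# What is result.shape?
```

(3, 16)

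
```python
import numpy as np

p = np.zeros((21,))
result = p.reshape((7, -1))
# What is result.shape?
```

(7, 3)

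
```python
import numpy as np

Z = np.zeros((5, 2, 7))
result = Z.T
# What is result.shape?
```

(7, 2, 5)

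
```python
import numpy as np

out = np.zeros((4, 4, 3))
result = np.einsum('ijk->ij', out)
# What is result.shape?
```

(4, 4)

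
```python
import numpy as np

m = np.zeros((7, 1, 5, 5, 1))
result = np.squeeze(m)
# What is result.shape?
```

(7, 5, 5)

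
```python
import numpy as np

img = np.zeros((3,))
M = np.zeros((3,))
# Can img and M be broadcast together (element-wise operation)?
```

Yes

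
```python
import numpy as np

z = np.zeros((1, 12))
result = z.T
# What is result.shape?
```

(12, 1)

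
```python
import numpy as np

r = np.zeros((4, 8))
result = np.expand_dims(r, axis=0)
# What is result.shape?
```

(1, 4, 8)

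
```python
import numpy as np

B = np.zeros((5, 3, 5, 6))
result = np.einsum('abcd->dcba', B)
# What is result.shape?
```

(6, 5, 3, 5)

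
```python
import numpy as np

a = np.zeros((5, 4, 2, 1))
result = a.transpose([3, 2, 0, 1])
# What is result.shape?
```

(1, 2, 5, 4)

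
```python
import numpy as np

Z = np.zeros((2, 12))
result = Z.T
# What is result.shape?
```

(12, 2)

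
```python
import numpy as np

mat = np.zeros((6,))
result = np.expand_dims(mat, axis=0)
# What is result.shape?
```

(1, 6)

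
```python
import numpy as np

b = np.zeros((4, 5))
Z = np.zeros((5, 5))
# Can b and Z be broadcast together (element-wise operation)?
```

No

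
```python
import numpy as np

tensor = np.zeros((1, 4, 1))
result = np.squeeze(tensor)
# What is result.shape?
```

(4,)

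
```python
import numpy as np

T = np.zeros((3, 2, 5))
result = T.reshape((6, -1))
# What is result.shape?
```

(6, 5)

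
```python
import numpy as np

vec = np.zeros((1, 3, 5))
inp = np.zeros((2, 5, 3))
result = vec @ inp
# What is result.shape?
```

(2, 3, 3)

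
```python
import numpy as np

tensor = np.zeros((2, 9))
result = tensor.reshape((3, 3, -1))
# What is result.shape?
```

(3, 3, 2)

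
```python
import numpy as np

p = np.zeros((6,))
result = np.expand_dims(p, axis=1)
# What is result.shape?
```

(6, 1)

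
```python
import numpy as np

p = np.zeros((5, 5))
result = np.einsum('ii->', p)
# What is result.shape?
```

()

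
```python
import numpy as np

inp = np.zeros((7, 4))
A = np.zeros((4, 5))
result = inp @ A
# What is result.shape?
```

(7, 5)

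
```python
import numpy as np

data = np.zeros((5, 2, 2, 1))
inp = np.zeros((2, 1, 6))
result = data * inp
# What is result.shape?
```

(5, 2, 2, 6)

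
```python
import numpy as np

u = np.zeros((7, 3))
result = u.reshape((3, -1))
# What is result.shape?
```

(3, 7)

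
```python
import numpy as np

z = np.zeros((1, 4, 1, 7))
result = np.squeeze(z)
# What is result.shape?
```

(4, 7)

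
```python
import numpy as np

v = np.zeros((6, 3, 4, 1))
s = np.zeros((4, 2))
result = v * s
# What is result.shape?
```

(6, 3, 4, 2)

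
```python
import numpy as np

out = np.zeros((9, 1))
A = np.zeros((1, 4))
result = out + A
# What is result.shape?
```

(9, 4)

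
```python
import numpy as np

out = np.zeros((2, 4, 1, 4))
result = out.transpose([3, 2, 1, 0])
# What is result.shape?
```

(4, 1, 4, 2)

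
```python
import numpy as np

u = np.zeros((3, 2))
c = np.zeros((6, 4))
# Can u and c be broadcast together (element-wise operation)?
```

No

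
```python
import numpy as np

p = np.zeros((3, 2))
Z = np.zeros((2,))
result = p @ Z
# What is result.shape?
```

(3,)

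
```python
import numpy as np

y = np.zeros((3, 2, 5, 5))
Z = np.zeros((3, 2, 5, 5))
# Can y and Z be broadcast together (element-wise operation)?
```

Yes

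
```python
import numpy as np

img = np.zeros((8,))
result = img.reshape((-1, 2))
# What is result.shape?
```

(4, 2)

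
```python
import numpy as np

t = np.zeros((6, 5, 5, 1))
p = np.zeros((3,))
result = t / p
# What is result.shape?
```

(6, 5, 5, 3)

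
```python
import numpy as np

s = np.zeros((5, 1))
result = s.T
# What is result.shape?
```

(1, 5)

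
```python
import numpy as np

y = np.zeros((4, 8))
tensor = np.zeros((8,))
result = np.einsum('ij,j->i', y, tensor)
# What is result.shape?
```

(4,)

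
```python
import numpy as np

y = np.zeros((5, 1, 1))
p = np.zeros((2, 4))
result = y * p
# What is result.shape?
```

(5, 2, 4)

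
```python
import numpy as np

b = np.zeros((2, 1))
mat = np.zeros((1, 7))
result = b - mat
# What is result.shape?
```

(2, 7)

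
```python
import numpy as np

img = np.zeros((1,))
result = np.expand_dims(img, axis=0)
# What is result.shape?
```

(1, 1)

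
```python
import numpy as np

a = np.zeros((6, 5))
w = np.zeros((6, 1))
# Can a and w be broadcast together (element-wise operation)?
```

Yes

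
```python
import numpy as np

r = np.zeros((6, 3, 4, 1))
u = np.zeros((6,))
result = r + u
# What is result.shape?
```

(6, 3, 4, 6)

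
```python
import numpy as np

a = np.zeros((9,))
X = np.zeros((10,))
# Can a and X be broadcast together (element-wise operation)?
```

No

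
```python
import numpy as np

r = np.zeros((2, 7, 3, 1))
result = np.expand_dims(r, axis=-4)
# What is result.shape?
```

(2, 1, 7, 3, 1)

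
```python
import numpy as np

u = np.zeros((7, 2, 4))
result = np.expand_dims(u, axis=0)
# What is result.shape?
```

(1, 7, 2, 4)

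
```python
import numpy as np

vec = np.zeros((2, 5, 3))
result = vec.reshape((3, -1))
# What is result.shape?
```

(3, 10)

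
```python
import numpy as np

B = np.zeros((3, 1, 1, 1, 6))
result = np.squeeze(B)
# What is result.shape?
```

(3, 6)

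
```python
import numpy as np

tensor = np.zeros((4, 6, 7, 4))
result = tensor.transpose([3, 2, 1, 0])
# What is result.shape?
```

(4, 7, 6, 4)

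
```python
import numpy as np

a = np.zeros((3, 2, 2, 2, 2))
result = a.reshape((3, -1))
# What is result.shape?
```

(3, 16)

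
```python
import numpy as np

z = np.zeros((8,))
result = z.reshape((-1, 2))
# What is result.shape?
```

(4, 2)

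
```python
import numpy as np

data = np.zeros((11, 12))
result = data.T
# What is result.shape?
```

(12, 11)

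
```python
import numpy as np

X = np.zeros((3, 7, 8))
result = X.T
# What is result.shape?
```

(8, 7, 3)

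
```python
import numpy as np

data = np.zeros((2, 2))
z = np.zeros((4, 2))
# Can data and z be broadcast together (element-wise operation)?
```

No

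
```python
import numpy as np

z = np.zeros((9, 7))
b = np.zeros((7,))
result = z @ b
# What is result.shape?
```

(9,)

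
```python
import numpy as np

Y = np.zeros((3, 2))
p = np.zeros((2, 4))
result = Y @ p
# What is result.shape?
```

(3, 4)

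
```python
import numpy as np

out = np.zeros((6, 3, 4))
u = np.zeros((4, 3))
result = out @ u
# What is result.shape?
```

(6, 3, 3)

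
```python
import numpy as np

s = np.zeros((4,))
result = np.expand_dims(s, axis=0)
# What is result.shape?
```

(1, 4)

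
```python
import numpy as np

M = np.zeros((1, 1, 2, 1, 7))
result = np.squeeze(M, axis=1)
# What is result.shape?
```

(1, 2, 1, 7)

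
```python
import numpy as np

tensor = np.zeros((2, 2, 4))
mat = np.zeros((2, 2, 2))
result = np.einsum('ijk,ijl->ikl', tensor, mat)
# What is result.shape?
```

(2, 4, 2)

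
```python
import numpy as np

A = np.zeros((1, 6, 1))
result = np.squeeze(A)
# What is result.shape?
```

(6,)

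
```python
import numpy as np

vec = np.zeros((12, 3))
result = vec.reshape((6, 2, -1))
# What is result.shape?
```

(6, 2, 3)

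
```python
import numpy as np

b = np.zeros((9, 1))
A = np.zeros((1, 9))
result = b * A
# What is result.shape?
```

(9, 9)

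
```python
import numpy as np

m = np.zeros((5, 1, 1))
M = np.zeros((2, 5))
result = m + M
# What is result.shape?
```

(5, 2, 5)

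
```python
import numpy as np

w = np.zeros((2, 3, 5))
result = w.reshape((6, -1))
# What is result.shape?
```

(6, 5)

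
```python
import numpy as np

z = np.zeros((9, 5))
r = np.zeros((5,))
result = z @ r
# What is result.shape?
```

(9,)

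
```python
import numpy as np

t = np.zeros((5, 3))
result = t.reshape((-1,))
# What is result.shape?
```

(15,)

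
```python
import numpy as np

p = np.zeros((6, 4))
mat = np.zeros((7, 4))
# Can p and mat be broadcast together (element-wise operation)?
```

No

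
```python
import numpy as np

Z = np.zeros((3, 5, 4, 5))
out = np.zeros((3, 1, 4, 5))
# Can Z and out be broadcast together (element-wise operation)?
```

Yes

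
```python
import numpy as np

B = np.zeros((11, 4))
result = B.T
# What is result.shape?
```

(4, 11)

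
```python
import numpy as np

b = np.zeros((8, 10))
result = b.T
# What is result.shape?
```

(10, 8)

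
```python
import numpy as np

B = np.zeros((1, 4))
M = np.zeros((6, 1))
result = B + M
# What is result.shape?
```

(6, 4)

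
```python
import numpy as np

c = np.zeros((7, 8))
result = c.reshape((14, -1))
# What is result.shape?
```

(14, 4)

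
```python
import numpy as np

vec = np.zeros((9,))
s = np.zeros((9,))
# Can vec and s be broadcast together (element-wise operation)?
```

Yes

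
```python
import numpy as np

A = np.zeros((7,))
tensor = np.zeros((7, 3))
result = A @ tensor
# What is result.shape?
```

(3,)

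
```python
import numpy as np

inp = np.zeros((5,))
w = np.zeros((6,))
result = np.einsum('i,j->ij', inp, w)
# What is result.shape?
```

(5, 6)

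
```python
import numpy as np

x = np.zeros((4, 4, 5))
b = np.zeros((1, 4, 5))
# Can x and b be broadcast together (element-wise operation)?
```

Yes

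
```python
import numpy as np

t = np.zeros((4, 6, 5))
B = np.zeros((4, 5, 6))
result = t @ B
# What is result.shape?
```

(4, 6, 6)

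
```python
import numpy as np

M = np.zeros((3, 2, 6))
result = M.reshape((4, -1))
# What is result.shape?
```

(4, 9)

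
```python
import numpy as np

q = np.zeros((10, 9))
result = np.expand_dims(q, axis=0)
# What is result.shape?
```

(1, 10, 9)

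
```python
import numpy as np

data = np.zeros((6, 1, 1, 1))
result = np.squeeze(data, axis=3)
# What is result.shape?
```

(6, 1, 1)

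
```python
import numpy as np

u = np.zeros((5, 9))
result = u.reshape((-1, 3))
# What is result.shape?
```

(15, 3)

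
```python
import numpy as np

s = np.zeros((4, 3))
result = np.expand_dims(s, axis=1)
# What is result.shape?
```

(4, 1, 3)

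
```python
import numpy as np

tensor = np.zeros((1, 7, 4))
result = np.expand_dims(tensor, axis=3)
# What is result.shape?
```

(1, 7, 4, 1)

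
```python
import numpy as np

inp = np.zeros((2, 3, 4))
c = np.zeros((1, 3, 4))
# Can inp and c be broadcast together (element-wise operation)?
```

Yes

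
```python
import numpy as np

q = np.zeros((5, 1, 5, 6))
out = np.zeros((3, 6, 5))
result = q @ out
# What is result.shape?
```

(5, 3, 5, 5)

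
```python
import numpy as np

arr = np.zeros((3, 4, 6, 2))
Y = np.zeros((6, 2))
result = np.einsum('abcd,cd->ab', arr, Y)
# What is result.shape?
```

(3, 4)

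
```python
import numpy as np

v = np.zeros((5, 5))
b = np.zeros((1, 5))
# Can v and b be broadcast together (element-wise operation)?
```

Yes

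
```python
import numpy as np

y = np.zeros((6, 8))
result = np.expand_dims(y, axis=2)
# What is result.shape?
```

(6, 8, 1)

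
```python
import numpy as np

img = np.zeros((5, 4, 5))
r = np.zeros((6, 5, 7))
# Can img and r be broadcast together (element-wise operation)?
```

No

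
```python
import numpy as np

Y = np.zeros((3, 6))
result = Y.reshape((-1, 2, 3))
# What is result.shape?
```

(3, 2, 3)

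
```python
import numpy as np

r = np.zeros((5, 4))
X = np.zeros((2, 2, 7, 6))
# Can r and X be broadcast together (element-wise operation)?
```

No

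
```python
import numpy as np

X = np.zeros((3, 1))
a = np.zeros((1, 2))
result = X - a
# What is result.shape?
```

(3, 2)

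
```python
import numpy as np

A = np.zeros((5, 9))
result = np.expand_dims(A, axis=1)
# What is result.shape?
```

(5, 1, 9)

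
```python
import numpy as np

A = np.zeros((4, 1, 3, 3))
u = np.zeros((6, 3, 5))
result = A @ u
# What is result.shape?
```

(4, 6, 3, 5)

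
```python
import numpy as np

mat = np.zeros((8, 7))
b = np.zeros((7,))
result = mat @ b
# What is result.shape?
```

(8,)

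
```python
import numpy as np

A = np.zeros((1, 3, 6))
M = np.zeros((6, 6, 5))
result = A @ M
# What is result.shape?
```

(6, 3, 5)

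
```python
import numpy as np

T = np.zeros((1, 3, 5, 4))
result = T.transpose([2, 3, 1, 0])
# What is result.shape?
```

(5, 4, 3, 1)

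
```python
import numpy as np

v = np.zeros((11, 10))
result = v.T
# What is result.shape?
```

(10, 11)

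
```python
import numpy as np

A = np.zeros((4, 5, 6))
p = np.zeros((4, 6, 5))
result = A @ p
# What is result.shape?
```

(4, 5, 5)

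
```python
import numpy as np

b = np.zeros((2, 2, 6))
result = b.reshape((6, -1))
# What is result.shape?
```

(6, 4)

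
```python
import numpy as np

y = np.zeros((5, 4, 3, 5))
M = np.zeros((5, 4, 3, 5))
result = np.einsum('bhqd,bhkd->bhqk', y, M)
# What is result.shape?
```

(5, 4, 3, 3)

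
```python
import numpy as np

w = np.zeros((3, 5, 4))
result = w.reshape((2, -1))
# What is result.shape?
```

(2, 30)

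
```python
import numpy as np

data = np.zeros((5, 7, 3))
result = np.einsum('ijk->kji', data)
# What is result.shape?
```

(3, 7, 5)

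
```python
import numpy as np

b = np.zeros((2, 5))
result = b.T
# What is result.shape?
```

(5, 2)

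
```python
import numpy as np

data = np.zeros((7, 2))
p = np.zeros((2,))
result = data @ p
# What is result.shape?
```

(7,)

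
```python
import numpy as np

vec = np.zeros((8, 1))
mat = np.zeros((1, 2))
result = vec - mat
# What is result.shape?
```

(8, 2)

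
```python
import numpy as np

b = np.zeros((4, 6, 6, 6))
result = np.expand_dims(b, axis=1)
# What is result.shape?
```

(4, 1, 6, 6, 6)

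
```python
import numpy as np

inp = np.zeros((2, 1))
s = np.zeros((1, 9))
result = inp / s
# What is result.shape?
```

(2, 9)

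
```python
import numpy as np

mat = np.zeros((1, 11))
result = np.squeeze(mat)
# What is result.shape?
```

(11,)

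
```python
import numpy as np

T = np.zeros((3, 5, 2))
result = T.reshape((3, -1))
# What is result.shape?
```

(3, 10)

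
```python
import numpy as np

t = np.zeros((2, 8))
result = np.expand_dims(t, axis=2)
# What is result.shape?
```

(2, 8, 1)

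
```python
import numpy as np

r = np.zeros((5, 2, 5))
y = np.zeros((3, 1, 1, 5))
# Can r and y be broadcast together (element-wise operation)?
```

Yes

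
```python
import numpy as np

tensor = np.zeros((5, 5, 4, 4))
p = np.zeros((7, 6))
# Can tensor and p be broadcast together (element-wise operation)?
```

No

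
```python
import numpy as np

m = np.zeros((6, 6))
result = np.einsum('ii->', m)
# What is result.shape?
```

()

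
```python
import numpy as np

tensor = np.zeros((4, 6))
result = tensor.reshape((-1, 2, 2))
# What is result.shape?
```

(6, 2, 2)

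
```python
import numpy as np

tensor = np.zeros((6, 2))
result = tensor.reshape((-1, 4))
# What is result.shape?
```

(3, 4)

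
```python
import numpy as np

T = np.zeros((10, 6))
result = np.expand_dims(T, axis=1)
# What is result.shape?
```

(10, 1, 6)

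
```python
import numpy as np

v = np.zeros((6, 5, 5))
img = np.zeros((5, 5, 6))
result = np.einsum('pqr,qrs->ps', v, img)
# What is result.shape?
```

(6, 6)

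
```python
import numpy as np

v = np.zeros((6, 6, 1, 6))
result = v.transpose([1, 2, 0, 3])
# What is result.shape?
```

(6, 1, 6, 6)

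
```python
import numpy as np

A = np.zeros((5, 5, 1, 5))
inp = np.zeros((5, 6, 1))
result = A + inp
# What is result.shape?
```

(5, 5, 6, 5)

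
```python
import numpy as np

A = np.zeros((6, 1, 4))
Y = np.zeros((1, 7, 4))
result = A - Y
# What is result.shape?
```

(6, 7, 4)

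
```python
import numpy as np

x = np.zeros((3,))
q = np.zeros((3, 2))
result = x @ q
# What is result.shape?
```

(2,)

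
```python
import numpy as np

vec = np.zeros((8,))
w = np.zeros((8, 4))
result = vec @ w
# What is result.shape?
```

(4,)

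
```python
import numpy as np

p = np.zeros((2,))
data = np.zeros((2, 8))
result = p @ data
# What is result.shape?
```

(8,)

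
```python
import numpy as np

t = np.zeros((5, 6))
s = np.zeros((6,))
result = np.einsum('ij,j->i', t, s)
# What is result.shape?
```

(5,)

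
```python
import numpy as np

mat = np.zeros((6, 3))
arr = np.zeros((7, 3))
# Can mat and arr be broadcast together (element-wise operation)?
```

No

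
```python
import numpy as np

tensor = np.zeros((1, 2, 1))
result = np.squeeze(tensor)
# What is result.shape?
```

(2,)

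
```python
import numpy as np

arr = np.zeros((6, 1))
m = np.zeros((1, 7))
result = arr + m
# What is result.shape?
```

(6, 7)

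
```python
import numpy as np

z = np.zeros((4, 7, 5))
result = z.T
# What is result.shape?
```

(5, 7, 4)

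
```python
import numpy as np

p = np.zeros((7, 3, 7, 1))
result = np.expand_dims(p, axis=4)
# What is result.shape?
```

(7, 3, 7, 1, 1)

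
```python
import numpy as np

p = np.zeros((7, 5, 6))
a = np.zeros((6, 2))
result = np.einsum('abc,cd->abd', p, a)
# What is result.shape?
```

(7, 5, 2)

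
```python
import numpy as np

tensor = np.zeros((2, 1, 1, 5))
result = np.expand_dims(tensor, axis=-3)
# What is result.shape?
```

(2, 1, 1, 1, 5)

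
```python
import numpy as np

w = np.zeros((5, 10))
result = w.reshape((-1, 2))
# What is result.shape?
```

(25, 2)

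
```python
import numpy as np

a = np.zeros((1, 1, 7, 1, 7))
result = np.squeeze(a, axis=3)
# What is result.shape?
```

(1, 1, 7, 7)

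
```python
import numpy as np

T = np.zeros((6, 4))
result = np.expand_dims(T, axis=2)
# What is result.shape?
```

(6, 4, 1)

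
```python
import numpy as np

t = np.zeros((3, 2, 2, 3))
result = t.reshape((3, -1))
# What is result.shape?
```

(3, 12)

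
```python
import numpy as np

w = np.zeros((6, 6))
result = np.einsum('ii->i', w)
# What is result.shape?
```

(6,)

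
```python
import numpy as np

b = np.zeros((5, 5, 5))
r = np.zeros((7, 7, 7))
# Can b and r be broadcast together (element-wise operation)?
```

No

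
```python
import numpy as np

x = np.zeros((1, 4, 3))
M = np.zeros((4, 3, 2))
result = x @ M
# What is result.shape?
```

(4, 4, 2)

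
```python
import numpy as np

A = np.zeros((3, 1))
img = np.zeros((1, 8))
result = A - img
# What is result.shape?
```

(3, 8)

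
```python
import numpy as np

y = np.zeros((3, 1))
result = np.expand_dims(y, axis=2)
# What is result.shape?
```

(3, 1, 1)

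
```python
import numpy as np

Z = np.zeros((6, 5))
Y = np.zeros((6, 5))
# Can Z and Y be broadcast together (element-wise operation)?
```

Yes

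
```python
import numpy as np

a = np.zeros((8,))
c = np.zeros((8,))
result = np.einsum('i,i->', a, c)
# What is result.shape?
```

()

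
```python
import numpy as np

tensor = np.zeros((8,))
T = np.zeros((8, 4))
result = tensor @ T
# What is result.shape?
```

(4,)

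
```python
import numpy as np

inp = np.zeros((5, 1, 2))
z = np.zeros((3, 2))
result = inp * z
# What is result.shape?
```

(5, 3, 2)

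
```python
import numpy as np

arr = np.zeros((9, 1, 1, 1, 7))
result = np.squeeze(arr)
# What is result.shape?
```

(9, 7)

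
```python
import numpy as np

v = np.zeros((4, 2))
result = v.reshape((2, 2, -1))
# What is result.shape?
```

(2, 2, 2)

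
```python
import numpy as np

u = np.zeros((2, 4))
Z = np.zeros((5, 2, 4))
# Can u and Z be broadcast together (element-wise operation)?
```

Yes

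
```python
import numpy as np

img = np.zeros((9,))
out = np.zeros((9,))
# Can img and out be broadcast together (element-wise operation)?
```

Yes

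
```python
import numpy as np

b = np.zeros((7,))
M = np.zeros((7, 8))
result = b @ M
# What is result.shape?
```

(8,)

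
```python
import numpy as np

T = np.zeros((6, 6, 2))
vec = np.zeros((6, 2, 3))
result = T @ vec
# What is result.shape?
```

(6, 6, 3)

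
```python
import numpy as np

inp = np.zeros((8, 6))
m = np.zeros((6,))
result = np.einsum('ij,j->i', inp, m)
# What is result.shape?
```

(8,)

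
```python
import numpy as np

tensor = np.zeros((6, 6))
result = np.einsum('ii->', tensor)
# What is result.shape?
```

()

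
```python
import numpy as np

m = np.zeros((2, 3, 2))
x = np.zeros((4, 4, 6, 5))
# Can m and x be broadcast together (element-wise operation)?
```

No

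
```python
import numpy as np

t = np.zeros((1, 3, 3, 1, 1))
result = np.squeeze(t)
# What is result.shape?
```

(3, 3)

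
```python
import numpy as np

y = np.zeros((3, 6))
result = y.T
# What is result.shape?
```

(6, 3)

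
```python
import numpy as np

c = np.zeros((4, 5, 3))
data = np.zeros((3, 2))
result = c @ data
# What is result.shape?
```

(4, 5, 2)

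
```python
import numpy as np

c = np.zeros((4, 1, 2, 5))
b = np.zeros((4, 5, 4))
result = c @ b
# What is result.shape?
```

(4, 4, 2, 4)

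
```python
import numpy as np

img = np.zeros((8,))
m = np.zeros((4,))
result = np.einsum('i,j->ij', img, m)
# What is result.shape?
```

(8, 4)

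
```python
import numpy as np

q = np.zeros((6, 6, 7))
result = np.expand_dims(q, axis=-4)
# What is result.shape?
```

(1, 6, 6, 7)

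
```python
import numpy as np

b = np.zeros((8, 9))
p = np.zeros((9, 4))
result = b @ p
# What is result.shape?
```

(8, 4)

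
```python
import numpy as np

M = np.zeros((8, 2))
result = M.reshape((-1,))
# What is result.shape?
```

(16,)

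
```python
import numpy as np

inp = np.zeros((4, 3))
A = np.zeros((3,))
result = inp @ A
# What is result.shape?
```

(4,)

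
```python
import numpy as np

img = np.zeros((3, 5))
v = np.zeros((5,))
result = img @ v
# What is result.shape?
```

(3,)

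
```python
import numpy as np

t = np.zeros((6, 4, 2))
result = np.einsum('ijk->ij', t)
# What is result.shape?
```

(6, 4)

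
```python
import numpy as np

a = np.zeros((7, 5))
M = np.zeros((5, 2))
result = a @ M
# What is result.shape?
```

(7, 2)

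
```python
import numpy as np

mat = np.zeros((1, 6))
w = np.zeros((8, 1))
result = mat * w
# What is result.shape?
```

(8, 6)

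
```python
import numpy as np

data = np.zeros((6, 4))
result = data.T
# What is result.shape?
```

(4, 6)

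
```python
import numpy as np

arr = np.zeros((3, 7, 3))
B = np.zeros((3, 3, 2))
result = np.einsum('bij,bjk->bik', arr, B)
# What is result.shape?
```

(3, 7, 2)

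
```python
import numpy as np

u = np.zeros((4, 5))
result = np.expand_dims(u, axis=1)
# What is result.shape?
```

(4, 1, 5)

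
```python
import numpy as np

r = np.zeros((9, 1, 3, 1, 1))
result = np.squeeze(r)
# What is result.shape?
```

(9, 3)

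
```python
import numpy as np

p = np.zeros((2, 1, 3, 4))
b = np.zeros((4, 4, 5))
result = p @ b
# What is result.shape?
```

(2, 4, 3, 5)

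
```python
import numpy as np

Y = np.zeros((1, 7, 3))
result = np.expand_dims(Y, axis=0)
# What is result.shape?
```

(1, 1, 7, 3)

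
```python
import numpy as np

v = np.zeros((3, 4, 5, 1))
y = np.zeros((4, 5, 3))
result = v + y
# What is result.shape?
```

(3, 4, 5, 3)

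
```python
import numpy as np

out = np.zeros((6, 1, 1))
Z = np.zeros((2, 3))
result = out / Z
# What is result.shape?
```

(6, 2, 3)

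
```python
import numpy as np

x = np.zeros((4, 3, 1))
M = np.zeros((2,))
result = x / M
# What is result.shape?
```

(4, 3, 2)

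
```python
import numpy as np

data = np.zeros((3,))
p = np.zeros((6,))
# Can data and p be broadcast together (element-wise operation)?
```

No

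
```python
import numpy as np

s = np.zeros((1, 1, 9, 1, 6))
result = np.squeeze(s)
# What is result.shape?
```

(9, 6)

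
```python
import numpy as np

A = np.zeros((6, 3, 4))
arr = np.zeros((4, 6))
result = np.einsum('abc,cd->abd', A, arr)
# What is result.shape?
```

(6, 3, 6)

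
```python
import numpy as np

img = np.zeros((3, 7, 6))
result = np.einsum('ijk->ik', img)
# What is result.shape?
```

(3, 6)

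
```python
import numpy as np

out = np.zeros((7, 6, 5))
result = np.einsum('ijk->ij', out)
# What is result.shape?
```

(7, 6)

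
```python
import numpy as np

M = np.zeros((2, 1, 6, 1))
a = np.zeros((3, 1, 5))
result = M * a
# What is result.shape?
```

(2, 3, 6, 5)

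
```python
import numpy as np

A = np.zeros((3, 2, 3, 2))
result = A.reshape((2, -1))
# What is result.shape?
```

(2, 18)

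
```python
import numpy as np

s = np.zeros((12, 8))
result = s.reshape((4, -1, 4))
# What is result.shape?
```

(4, 6, 4)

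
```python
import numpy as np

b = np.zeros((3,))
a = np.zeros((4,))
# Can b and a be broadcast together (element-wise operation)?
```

No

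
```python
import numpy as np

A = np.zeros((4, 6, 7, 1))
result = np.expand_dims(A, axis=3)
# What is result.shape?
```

(4, 6, 7, 1, 1)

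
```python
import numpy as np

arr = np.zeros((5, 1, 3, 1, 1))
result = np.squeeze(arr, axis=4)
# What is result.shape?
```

(5, 1, 3, 1)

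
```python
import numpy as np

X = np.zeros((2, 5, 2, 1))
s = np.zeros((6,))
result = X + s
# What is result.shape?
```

(2, 5, 2, 6)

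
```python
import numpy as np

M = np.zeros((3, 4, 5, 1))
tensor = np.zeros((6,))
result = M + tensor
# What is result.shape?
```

(3, 4, 5, 6)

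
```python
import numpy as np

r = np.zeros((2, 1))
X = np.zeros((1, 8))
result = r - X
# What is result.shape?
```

(2, 8)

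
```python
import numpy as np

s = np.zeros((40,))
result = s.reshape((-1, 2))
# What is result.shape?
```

(20, 2)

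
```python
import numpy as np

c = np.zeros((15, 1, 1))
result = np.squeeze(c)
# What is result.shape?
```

(15,)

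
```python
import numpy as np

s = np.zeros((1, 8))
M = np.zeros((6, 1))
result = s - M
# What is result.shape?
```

(6, 8)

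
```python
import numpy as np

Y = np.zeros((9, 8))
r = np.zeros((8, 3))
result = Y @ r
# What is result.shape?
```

(9, 3)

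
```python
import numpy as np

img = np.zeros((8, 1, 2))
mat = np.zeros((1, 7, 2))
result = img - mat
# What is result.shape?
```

(8, 7, 2)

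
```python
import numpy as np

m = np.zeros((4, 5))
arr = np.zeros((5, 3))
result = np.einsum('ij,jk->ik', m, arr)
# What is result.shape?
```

(4, 3)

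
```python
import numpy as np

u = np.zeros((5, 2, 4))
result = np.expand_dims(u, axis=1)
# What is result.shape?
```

(5, 1, 2, 4)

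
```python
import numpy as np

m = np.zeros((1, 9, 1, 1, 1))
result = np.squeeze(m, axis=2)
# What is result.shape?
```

(1, 9, 1, 1)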